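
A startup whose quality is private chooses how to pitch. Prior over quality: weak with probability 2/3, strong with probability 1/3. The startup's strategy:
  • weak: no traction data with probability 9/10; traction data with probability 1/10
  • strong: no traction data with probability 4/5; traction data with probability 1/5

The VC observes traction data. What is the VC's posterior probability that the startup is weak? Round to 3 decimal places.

0.500

Apply Bayes' rule using the sender's strategy as the likelihood.
P(traction data) = (2/3)·(1/10) + (1/3)·(1/5) = 2/15
P(weak | traction data) = ((2/3)·(1/10)) / (2/15) = (1/15) / (2/15) = 1/2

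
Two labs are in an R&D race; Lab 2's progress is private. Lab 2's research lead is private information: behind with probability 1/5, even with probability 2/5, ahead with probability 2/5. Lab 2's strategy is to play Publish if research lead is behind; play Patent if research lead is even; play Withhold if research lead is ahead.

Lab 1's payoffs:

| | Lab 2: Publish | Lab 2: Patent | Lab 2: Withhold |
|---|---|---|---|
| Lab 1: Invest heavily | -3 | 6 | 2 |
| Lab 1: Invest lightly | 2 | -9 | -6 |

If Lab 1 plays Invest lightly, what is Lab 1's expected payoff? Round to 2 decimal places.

-5.60

E[Invest lightly] = 1/5·2 + 2/5·(-9) + 2/5·(-6) = 2/5 + (-18/5) + (-12/5) = -28/5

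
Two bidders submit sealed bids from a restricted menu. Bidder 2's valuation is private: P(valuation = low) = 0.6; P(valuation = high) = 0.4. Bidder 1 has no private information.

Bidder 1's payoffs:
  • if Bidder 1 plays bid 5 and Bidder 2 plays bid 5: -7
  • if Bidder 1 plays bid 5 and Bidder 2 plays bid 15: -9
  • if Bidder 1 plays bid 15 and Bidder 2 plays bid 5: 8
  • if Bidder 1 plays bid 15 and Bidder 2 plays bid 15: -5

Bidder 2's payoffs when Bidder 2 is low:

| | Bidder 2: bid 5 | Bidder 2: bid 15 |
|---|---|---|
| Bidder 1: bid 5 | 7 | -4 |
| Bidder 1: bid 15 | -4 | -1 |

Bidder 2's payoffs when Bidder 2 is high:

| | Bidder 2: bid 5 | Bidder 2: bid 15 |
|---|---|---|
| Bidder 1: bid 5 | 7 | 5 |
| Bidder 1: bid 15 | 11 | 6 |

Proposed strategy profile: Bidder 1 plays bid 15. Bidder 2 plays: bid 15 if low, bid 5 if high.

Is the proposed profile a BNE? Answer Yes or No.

A profile is a BNE iff every type of every player is best-responding given beliefs about the other side.
Bidder 1 plays bid 15: E[bid 15] = 0.6·(-5) + 0.4·(8) = 0.2; E[bid 5] = -8.2. Best-responding. ✓
Bidder 2 (valuation low), facing bid 15: bid 5 gives -4, bid 15 gives -1. Proposed bid 15 is best. ✓
Bidder 2 (valuation high), facing bid 15: bid 5 gives 11, bid 15 gives 6. Proposed bid 5 is best. ✓

Yes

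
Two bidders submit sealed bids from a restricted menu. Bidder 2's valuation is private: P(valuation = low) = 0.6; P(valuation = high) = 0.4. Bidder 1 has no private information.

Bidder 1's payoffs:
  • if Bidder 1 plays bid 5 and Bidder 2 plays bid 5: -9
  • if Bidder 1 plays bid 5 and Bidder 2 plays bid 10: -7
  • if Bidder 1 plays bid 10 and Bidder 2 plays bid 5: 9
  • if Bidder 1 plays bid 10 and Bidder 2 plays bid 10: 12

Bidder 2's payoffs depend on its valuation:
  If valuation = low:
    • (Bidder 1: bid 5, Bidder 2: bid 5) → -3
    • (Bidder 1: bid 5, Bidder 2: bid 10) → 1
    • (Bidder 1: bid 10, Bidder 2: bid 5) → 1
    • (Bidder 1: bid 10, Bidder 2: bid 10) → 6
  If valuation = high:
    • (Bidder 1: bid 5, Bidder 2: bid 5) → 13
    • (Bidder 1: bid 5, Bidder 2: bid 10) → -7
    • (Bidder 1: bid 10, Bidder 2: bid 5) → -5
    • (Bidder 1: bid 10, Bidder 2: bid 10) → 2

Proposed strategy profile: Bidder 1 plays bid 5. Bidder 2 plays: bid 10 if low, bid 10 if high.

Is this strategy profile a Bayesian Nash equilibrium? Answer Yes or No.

A profile is a BNE iff every type of every player is best-responding given beliefs about the other side.
Bidder 1 plays bid 5: E[bid 5] = 0.6·(-7) + 0.4·(-7) = -7; E[bid 10] = 12. Not best-responding. ✗
Bidder 2 (valuation low), facing bid 5: bid 5 gives -3, bid 10 gives 1. Proposed bid 10 is best. ✓
Bidder 2 (valuation high), facing bid 5: bid 5 gives 13, bid 10 gives -7. Proposed bid 10 is not best — profitable deviation exists. ✗

No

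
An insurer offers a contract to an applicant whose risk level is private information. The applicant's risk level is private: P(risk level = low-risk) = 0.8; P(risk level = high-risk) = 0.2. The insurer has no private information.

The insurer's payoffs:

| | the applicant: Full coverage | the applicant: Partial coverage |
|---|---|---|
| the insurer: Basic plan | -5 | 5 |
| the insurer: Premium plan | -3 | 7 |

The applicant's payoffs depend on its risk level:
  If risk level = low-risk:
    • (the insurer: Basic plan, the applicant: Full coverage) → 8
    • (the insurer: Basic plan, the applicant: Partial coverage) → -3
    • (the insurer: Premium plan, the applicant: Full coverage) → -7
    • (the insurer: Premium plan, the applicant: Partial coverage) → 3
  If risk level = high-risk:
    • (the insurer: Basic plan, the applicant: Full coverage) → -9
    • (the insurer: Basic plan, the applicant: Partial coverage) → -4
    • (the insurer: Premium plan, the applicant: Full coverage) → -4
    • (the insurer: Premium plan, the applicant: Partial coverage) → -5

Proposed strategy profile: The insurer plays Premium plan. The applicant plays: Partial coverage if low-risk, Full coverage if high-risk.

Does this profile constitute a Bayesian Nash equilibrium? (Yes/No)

A profile is a BNE iff every type of every player is best-responding given beliefs about the other side.
The insurer plays Premium plan: E[Premium plan] = 0.8·(7) + 0.2·(-3) = 5; E[Basic plan] = 3. Best-responding. ✓
The applicant (risk level low-risk), facing Premium plan: Full coverage gives -7, Partial coverage gives 3. Proposed Partial coverage is best. ✓
The applicant (risk level high-risk), facing Premium plan: Full coverage gives -4, Partial coverage gives -5. Proposed Full coverage is best. ✓

Yes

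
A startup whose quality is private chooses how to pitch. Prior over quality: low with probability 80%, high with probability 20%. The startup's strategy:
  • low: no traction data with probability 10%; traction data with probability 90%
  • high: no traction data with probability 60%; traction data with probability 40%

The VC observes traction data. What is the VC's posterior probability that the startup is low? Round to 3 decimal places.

P(traction data) = 0.8·0.9 + 0.2·0.4 = 0.8
P(low | traction data) = (0.8·0.9) / 0.8 = 0.72 / 0.8 = 0.9

0.900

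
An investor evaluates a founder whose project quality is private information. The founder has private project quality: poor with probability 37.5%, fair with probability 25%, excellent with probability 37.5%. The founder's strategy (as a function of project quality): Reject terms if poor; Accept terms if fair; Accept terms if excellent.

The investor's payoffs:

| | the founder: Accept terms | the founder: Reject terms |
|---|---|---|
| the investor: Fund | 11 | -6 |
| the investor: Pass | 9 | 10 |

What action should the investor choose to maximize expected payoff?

Pass

Compute the investor's expected payoff for each action, taking the expectation over the founder's type.
E[Fund] = 0.375·(-6) + 0.25·(11) + 0.375·(11) = 4.625
E[Pass] = 0.375·(10) + 0.25·(9) + 0.375·(9) = 9.375
Best response: Pass (9.375 is the largest).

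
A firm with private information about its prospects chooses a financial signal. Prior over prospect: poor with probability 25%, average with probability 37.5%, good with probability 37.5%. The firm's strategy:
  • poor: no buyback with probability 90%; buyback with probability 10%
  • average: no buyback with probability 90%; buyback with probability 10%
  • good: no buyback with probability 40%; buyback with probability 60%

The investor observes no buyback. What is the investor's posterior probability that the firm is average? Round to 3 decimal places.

0.474

Apply Bayes' rule using the sender's strategy as the likelihood.
P(no buyback) = 0.25·0.9 + 0.375·0.9 + 0.375·0.4 = 0.7125
P(average | no buyback) = (0.375·0.9) / 0.7125 = 0.3375 / 0.7125 = 0.473684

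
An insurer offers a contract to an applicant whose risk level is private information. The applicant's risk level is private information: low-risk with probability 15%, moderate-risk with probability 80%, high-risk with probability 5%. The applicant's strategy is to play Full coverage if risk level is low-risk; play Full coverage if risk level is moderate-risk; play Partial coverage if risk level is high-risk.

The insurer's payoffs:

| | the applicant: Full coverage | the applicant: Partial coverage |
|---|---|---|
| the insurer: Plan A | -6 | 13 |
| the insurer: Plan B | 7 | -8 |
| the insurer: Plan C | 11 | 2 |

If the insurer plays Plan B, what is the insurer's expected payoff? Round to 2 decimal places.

6.25

Take the expectation over the applicant's risk level, weighting each type's action by its prior probability.
E[Plan B] = 0.15·7 + 0.8·7 + 0.05·(-8) = 1.05 + 5.6 + (-0.4) = 6.25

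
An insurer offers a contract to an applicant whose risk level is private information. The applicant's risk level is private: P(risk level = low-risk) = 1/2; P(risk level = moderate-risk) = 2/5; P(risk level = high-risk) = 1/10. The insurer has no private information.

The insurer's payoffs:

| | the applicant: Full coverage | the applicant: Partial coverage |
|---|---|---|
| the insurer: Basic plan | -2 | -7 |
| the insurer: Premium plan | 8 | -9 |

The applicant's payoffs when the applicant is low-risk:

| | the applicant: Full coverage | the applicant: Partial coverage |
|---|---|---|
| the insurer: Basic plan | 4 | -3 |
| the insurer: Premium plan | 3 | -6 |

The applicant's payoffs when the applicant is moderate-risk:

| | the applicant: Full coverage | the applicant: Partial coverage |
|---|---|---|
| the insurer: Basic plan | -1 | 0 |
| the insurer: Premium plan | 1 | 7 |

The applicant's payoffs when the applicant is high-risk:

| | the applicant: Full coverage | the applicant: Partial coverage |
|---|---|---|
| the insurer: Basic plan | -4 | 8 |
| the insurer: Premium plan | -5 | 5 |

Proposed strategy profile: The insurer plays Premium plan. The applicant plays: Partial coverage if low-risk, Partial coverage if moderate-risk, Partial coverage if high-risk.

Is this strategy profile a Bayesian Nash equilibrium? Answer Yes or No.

The insurer plays Premium plan: E[Premium plan] = 1/2·(-9) + 2/5·(-9) + 1/10·(-9) = -9; E[Basic plan] = -7. Not best-responding. ✗
The applicant (risk level low-risk), facing Premium plan: Full coverage gives 3, Partial coverage gives -6. Proposed Partial coverage is not best — profitable deviation exists. ✗
The applicant (risk level moderate-risk), facing Premium plan: Full coverage gives 1, Partial coverage gives 7. Proposed Partial coverage is best. ✓
The applicant (risk level high-risk), facing Premium plan: Full coverage gives -5, Partial coverage gives 5. Proposed Partial coverage is best. ✓

No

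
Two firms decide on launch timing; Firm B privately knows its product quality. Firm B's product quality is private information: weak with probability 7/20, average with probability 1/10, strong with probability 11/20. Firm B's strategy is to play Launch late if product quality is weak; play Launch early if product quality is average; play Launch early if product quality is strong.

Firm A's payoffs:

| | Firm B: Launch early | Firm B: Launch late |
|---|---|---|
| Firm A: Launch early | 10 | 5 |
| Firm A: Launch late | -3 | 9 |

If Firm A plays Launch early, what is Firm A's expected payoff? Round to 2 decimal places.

8.25

E[Launch early] = 7/20·5 + 1/10·10 + 11/20·10 = 7/4 + 1 + 11/2 = 33/4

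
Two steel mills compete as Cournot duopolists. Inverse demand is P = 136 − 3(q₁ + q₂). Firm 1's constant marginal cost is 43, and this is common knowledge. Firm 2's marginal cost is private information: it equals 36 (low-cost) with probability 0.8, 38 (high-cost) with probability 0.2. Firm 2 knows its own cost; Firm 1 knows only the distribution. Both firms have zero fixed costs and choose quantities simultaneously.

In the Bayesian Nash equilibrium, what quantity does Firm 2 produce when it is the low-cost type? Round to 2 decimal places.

11.87

Each type of Firm 2 best-responds to q₁; Firm 1 best-responds to the expected q₂ over Firm 2's types.
Firm 2 with cost c maximizes (136 − 3(q₁+q₂) − c)·q₂, giving q₂(c) = (136 − c − 3q₁)/6.
E[c₂] = 0.8·36 + 0.2·38 = 36.4
Firm 1's FOC against E[q₂] yields q₁ = (136 − 2·43 + E[c₂])/9 = (136 − 86 + 36.4)/9 = 9.6.
q₂(low-cost) = (136 − 36 − 3·9.6)/6 = 11.8667.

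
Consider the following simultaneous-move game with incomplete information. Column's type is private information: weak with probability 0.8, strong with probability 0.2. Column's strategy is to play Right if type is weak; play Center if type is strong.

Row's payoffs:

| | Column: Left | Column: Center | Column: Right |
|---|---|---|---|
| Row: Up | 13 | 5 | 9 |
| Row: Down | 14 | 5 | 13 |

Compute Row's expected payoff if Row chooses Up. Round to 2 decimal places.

8.20

Take the expectation over Column's type, weighting each type's action by its prior probability.
E[Up] = 0.8·9 + 0.2·5 = 7.2 + 1 = 8.2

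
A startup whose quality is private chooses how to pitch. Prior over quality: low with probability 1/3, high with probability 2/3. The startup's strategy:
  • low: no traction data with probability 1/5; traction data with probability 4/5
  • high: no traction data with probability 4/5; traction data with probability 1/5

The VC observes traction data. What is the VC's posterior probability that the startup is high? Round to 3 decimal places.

P(traction data) = (1/3)·(4/5) + (2/3)·(1/5) = 2/5
P(high | traction data) = ((2/3)·(1/5)) / (2/5) = (2/15) / (2/5) = 1/3

0.333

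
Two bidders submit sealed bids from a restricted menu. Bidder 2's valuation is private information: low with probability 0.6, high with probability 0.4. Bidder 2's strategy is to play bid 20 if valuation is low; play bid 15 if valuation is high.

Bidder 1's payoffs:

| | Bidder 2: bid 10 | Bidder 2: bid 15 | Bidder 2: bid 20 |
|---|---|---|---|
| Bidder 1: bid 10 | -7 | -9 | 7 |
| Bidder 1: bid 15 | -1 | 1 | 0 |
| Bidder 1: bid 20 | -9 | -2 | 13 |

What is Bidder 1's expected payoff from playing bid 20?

Take the expectation over Bidder 2's valuation, weighting each type's action by its prior probability.
E[bid 20] = 0.6·13 + 0.4·(-2) = 7.8 + (-0.8) = 7

7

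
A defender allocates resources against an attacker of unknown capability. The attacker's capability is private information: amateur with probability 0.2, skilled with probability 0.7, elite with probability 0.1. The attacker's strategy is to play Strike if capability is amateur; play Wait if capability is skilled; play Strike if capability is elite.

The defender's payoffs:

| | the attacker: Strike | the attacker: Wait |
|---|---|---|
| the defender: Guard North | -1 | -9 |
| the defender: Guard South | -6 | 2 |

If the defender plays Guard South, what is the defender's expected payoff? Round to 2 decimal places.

-0.40

E[Guard South] = 0.2·(-6) + 0.7·2 + 0.1·(-6) = (-1.2) + 1.4 + (-0.6) = -0.4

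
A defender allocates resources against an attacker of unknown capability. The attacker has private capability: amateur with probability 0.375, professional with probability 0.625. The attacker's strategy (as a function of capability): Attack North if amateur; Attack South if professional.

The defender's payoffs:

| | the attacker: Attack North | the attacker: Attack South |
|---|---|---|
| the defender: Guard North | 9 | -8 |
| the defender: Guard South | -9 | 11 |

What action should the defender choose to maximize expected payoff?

Guard South

E[Guard North] = 0.375·(9) + 0.625·(-8) = -1.625
E[Guard South] = 0.375·(-9) + 0.625·(11) = 3.5
Best response: Guard South (3.5 is the largest).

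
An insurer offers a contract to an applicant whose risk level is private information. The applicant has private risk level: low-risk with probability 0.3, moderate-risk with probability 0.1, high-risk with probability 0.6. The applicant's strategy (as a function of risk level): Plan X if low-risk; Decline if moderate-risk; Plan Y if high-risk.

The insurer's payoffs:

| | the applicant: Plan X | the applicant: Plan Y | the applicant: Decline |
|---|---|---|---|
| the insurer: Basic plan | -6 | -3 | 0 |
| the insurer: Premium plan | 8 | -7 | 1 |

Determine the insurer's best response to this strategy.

Premium plan

Compute the insurer's expected payoff for each action, taking the expectation over the applicant's type.
E[Basic plan] = 0.3·(-6) + 0.1·(0) + 0.6·(-3) = -3.6
E[Premium plan] = 0.3·(8) + 0.1·(1) + 0.6·(-7) = -1.7
Best response: Premium plan (-1.7 is the largest).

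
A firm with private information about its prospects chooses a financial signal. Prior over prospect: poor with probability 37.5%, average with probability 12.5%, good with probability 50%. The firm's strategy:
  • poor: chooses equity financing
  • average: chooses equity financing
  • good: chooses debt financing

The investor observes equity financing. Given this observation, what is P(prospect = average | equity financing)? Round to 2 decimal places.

P(equity financing) = 0.375·1 + 0.125·1 + 0.5·0 = 0.5
P(average | equity financing) = (0.125·1) / 0.5 = 0.125 / 0.5 = 0.25

0.25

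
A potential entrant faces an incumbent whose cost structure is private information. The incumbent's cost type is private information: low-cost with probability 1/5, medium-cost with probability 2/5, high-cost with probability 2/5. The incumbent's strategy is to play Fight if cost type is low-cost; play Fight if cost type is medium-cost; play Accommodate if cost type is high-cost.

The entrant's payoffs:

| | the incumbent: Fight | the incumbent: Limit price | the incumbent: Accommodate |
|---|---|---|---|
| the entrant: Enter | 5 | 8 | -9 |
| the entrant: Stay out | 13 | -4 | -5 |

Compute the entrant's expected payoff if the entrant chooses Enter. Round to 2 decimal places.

E[Enter] = 1/5·5 + 2/5·5 + 2/5·(-9) = 1 + 2 + (-18/5) = -3/5

-0.60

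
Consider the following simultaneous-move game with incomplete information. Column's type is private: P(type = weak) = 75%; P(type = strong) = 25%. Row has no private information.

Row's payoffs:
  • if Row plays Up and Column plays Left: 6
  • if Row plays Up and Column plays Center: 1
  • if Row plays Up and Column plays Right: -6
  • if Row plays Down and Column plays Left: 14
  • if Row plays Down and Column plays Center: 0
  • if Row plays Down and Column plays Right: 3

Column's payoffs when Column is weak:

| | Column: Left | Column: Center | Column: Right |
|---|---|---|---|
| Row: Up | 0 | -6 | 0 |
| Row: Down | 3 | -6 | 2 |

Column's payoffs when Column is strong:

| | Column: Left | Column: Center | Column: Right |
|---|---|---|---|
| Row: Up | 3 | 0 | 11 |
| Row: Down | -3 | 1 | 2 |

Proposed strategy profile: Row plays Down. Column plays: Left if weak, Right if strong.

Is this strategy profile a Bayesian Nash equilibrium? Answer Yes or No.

A profile is a BNE iff every type of every player is best-responding given beliefs about the other side.
Row plays Down: E[Down] = 0.75·(14) + 0.25·(3) = 11.25; E[Up] = 3. Best-responding. ✓
Column (type weak), facing Down: Left gives 3, Center gives -6, Right gives 2. Proposed Left is best. ✓
Column (type strong), facing Down: Left gives -3, Center gives 1, Right gives 2. Proposed Right is best. ✓

Yes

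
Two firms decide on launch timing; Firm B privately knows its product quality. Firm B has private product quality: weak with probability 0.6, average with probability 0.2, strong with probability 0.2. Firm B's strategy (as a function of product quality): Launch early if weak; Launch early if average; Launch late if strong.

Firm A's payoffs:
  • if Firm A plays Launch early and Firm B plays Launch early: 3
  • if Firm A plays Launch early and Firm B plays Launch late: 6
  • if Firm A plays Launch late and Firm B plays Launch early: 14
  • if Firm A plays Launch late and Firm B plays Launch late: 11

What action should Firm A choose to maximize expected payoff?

E[Launch early] = 0.6·(3) + 0.2·(3) + 0.2·(6) = 3.6
E[Launch late] = 0.6·(14) + 0.2·(14) + 0.2·(11) = 13.4
Best response: Launch late (13.4 is the largest).

Launch late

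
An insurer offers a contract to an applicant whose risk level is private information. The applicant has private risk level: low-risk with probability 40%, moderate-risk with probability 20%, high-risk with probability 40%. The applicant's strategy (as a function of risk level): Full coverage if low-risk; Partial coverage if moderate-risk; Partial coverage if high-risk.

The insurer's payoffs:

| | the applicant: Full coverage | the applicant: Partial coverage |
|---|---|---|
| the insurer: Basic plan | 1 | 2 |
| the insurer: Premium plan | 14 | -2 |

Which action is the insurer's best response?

Compute the insurer's expected payoff for each action, taking the expectation over the applicant's type.
E[Basic plan] = 0.4·(1) + 0.2·(2) + 0.4·(2) = 1.6
E[Premium plan] = 0.4·(14) + 0.2·(-2) + 0.4·(-2) = 4.4
Best response: Premium plan (4.4 is the largest).

Premium plan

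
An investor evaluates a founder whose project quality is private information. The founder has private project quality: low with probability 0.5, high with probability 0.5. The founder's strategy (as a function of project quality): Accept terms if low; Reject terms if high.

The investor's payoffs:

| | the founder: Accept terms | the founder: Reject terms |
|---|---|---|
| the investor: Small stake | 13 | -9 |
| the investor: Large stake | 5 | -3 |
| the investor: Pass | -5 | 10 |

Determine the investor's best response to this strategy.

E[Small stake] = 0.5·(13) + 0.5·(-9) = 2
E[Large stake] = 0.5·(5) + 0.5·(-3) = 1
E[Pass] = 0.5·(-5) + 0.5·(10) = 2.5
Best response: Pass (2.5 is the largest).

Pass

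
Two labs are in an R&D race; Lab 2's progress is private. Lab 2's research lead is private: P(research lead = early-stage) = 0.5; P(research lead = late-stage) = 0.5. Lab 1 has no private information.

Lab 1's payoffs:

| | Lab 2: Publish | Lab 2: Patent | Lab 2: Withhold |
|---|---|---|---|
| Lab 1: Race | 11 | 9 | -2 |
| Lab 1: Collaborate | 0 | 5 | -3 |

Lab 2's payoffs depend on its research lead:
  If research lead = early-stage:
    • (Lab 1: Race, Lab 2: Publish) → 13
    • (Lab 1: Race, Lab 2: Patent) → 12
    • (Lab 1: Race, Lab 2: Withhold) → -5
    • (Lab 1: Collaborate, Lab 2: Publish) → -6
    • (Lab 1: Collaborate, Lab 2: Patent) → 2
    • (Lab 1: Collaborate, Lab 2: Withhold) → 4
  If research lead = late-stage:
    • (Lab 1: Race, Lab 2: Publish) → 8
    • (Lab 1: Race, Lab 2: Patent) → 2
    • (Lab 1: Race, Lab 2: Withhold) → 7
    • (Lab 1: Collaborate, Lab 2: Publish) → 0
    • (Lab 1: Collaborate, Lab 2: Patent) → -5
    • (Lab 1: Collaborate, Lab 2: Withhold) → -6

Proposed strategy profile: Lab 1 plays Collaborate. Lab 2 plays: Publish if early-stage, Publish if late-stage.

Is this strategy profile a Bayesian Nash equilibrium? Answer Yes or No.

No

A profile is a BNE iff every type of every player is best-responding given beliefs about the other side.
Lab 1 plays Collaborate: E[Collaborate] = 0.5·(0) + 0.5·(0) = 0; E[Race] = 11. Not best-responding. ✗
Lab 2 (research lead early-stage), facing Collaborate: Publish gives -6, Patent gives 2, Withhold gives 4. Proposed Publish is not best — profitable deviation exists. ✗
Lab 2 (research lead late-stage), facing Collaborate: Publish gives 0, Patent gives -5, Withhold gives -6. Proposed Publish is best. ✓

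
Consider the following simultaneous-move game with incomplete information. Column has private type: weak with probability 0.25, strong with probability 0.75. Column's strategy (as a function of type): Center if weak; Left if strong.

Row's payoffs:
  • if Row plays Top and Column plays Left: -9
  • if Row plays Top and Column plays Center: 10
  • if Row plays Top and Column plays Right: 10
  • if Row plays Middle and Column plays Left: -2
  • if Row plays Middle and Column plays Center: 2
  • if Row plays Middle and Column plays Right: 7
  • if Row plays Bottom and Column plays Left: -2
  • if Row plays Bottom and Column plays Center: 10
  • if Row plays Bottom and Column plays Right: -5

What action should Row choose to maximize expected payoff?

E[Top] = 0.25·(10) + 0.75·(-9) = -4.25
E[Middle] = 0.25·(2) + 0.75·(-2) = -1
E[Bottom] = 0.25·(10) + 0.75·(-2) = 1
Best response: Bottom (1 is the largest).

Bottom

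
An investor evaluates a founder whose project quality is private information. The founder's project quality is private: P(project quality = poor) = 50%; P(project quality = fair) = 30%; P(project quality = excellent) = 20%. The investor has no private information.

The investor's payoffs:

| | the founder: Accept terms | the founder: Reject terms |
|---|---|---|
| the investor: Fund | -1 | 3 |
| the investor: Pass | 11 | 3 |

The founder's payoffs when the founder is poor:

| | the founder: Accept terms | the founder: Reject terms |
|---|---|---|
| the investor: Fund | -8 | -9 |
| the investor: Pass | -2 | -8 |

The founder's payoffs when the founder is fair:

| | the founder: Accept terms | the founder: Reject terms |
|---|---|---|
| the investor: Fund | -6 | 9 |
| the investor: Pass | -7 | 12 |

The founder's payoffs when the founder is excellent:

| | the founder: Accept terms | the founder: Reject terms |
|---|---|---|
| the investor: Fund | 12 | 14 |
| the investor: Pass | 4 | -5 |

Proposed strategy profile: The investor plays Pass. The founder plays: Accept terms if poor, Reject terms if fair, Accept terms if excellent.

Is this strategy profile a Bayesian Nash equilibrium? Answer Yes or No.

The investor plays Pass: E[Pass] = 0.5·(11) + 0.3·(3) + 0.2·(11) = 8.6; E[Fund] = 0.2. Best-responding. ✓
The founder (project quality poor), facing Pass: Accept terms gives -2, Reject terms gives -8. Proposed Accept terms is best. ✓
The founder (project quality fair), facing Pass: Accept terms gives -7, Reject terms gives 12. Proposed Reject terms is best. ✓
The founder (project quality excellent), facing Pass: Accept terms gives 4, Reject terms gives -5. Proposed Accept terms is best. ✓

Yes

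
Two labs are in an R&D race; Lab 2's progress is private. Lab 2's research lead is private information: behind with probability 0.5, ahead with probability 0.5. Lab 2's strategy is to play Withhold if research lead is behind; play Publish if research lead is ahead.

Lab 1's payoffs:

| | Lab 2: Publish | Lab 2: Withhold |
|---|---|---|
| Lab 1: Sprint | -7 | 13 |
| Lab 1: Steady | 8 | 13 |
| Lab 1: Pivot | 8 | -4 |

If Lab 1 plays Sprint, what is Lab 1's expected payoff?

E[Sprint] = 0.5·13 + 0.5·(-7) = 6.5 + (-3.5) = 3

3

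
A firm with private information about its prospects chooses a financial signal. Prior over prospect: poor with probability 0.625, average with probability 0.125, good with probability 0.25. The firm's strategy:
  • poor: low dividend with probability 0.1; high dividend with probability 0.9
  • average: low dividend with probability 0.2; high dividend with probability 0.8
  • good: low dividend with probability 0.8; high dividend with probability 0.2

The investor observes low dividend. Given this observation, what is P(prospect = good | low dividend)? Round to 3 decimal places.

Apply Bayes' rule using the sender's strategy as the likelihood.
P(low dividend) = 0.625·0.1 + 0.125·0.2 + 0.25·0.8 = 0.2875
P(good | low dividend) = (0.25·0.8) / 0.2875 = 0.2 / 0.2875 = 0.695652

0.696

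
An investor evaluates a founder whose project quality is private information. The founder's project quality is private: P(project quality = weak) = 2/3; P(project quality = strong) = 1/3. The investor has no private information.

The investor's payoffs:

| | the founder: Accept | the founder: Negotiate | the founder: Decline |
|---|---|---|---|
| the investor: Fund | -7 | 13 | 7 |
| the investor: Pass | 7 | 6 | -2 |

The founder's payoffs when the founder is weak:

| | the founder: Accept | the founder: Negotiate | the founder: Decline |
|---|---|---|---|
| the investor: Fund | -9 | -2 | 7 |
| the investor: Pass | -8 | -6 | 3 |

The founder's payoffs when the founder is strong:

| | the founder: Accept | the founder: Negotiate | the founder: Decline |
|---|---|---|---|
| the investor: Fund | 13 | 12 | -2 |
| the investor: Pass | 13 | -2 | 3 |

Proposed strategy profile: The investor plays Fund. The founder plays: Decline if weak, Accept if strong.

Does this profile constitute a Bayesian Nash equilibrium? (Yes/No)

Yes

The investor plays Fund: E[Fund] = 2/3·(7) + 1/3·(-7) = 7/3; E[Pass] = 1. Best-responding. ✓
The founder (project quality weak), facing Fund: Accept gives -9, Negotiate gives -2, Decline gives 7. Proposed Decline is best. ✓
The founder (project quality strong), facing Fund: Accept gives 13, Negotiate gives 12, Decline gives -2. Proposed Accept is best. ✓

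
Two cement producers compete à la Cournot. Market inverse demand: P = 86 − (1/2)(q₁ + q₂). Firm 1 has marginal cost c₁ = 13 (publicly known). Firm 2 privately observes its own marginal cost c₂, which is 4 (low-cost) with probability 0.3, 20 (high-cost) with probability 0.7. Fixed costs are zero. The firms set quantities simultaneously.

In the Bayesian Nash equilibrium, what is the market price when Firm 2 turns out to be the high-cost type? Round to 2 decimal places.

40.47

Type-c best response for Firm 2: q₂(c) = (86 − c) − q₁/2.
Firm 1 maximizes expected profit; its first-order condition is 86 − q₁ − (1/2)E[q₂] − 13 = 0.
Substituting E[q₂] and solving: E[c₂] = 15.2, so q₁ = (86 − 2·13 + 15.2)/(3/2) = 50.1333.
q₂(high-cost) = 40.9333, so P = 86 − (1/2)·(50.1333 + 40.9333) = 40.4667.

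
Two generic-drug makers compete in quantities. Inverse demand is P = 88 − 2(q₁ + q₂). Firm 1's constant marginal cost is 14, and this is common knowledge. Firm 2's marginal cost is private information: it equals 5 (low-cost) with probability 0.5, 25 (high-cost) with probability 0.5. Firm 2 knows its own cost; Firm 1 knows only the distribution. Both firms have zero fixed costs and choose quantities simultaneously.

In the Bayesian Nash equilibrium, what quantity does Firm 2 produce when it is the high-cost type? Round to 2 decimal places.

Firm 2 with cost c maximizes (88 − 2(q₁+q₂) − c)·q₂, giving q₂(c) = (88 − c − 2q₁)/4.
E[c₂] = 0.5·5 + 0.5·25 = 15
Firm 1's FOC against E[q₂] yields q₁ = (88 − 2·14 + E[c₂])/6 = (88 − 28 + 15)/6 = 12.5.
q₂(high-cost) = (88 − 25 − 2·12.5)/4 = 9.5.

9.50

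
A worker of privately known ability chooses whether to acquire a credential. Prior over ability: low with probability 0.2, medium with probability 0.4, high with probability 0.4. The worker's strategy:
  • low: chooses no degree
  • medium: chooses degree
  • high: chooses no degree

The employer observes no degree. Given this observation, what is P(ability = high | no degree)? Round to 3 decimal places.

0.667

Apply Bayes' rule using the sender's strategy as the likelihood.
P(no degree) = 0.2·1 + 0.4·0 + 0.4·1 = 0.6
P(high | no degree) = (0.4·1) / 0.6 = 0.4 / 0.6 = 0.666667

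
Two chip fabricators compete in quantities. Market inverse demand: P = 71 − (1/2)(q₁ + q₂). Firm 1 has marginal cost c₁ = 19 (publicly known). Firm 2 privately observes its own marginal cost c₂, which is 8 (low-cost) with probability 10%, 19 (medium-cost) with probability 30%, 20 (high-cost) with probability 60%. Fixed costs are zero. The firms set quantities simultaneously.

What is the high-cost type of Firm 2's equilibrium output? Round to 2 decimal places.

33.83

Firm 2 with cost c maximizes (71 − (1/2)(q₁+q₂) − c)·q₂, giving q₂(c) = (71 − c − (1/2)q₁).
E[c₂] = 0.1·8 + 0.3·19 + 0.6·20 = 18.5
Firm 1's FOC against E[q₂] yields q₁ = (71 − 2·19 + E[c₂])/(3/2) = (71 − 38 + 18.5)/(3/2) = 34.3333.
q₂(high-cost) = (71 − 20 − (1/2)·34.3333) = 33.8333.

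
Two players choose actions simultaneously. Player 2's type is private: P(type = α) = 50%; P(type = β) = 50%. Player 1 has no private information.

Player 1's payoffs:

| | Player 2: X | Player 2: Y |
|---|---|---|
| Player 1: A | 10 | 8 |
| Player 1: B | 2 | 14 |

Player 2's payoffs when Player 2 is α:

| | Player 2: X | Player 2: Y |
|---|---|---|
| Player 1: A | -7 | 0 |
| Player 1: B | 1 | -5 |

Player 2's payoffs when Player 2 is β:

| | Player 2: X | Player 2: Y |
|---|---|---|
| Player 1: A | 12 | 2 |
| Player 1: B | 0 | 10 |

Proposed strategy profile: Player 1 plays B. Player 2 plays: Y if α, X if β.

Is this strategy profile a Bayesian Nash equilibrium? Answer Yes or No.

No

Player 1 plays B: E[B] = 0.5·(14) + 0.5·(2) = 8; E[A] = 9. Not best-responding. ✗
Player 2 (type α), facing B: X gives 1, Y gives -5. Proposed Y is not best — profitable deviation exists. ✗
Player 2 (type β), facing B: X gives 0, Y gives 10. Proposed X is not best — profitable deviation exists. ✗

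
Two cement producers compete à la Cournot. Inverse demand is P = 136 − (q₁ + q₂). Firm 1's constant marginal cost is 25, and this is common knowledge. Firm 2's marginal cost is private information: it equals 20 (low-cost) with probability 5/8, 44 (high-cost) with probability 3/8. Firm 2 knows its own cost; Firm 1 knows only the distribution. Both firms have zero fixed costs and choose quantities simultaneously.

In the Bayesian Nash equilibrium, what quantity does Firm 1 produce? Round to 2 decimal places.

Type-c best response for Firm 2: q₂(c) = (136 − c)/2 − q₁/2.
Firm 1 maximizes expected profit; its first-order condition is 136 − 2q₁ − E[q₂] − 25 = 0.
Substituting E[q₂] and solving: E[c₂] = 29, so q₁ = (136 − 2·25 + 29)/3 = 38.3333.

38.33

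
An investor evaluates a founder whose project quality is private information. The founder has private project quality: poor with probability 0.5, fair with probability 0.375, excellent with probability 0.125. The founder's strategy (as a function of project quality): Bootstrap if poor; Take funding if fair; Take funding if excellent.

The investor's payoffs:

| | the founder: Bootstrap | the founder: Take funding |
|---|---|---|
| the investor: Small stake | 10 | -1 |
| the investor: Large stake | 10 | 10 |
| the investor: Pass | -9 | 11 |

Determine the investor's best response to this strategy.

E[Small stake] = 0.5·(10) + 0.375·(-1) + 0.125·(-1) = 4.5
E[Large stake] = 0.5·(10) + 0.375·(10) + 0.125·(10) = 10
E[Pass] = 0.5·(-9) + 0.375·(11) + 0.125·(11) = 1
Best response: Large stake (10 is the largest).

Large stake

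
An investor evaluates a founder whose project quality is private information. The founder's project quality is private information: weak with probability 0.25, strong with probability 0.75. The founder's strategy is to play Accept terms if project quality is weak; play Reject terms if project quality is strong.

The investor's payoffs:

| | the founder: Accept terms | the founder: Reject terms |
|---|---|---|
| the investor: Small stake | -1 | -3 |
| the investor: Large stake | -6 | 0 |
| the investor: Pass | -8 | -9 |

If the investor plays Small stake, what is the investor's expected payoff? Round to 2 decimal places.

E[Small stake] = 0.25·(-1) + 0.75·(-3) = (-0.25) + (-2.25) = -2.5

-2.50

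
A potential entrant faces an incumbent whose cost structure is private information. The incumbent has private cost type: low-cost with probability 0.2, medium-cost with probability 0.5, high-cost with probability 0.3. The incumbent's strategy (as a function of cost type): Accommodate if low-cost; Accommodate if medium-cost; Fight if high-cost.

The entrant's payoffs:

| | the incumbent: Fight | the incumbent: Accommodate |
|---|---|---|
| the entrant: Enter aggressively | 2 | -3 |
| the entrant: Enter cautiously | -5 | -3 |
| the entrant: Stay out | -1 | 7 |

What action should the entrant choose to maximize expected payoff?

Stay out

E[Enter aggressively] = 0.2·(-3) + 0.5·(-3) + 0.3·(2) = -1.5
E[Enter cautiously] = 0.2·(-3) + 0.5·(-3) + 0.3·(-5) = -3.6
E[Stay out] = 0.2·(7) + 0.5·(7) + 0.3·(-1) = 4.6
Best response: Stay out (4.6 is the largest).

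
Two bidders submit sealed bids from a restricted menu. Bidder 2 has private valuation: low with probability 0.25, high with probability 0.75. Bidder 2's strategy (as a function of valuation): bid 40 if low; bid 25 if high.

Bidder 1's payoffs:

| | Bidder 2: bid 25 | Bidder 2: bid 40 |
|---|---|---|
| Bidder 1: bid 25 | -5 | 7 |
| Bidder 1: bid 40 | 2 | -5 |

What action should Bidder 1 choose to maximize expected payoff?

E[bid 25] = 0.25·(7) + 0.75·(-5) = -2
E[bid 40] = 0.25·(-5) + 0.75·(2) = 0.25
Best response: bid 40 (0.25 is the largest).

bid 40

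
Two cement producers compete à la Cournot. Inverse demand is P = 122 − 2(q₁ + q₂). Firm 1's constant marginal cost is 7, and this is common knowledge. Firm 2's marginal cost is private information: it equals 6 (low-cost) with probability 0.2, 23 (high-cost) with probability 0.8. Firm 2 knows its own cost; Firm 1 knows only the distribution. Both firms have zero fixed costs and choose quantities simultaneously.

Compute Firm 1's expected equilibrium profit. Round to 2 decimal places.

904.54

Type-c best response for Firm 2: q₂(c) = (122 − c)/4 − q₁/2.
Firm 1 maximizes expected profit; its first-order condition is 122 − 4q₁ − 2E[q₂] − 7 = 0.
Substituting E[q₂] and solving: E[c₂] = 19.6, so q₁ = (122 − 2·7 + 19.6)/6 = 21.2667.
E[P] = 122 − 2·(q₁ + E[q₂]) = 49.5333; Firm 1's expected profit = (E[P] − 7)·q₁ = (49.5333 − 7)·21.2667 = 904.542.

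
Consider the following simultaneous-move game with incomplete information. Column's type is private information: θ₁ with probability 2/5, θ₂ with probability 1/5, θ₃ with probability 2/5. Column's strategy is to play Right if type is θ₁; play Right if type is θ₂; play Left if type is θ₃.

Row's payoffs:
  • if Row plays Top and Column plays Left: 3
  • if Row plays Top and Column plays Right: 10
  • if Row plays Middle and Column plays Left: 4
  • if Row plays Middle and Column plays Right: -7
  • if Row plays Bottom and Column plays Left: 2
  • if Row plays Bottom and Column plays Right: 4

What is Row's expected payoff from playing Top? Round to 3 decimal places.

Take the expectation over Column's type, weighting each type's action by its prior probability.
E[Top] = 2/5·10 + 1/5·10 + 2/5·3 = 4 + 2 + 6/5 = 36/5

7.200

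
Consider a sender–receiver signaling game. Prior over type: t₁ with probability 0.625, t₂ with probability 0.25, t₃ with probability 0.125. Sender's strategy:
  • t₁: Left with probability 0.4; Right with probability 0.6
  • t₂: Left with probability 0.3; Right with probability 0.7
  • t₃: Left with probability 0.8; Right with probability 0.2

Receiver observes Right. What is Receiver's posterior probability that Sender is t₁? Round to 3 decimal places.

0.652

Apply Bayes' rule using the sender's strategy as the likelihood.
P(Right) = 0.625·0.6 + 0.25·0.7 + 0.125·0.2 = 0.575
P(t₁ | Right) = (0.625·0.6) / 0.575 = 0.375 / 0.575 = 0.652174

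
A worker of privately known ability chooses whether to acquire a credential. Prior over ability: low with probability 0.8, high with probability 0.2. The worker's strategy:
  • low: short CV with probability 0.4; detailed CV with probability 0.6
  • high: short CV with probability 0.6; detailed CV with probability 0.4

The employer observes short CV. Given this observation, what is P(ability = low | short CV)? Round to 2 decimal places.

0.73

Apply Bayes' rule using the sender's strategy as the likelihood.
P(short CV) = 0.8·0.4 + 0.2·0.6 = 0.44
P(low | short CV) = (0.8·0.4) / 0.44 = 0.32 / 0.44 = 0.727273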